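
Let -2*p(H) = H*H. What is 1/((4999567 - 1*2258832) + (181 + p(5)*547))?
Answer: 2/5468157 ≈ 3.6575e-7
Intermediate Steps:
p(H) = -H**2/2 (p(H) = -H*H/2 = -H**2/2)
1/((4999567 - 1*2258832) + (181 + p(5)*547)) = 1/((4999567 - 1*2258832) + (181 - 1/2*5**2*547)) = 1/((4999567 - 2258832) + (181 - 1/2*25*547)) = 1/(2740735 + (181 - 25/2*547)) = 1/(2740735 + (181 - 13675/2)) = 1/(2740735 - 13313/2) = 1/(5468157/2) = 2/5468157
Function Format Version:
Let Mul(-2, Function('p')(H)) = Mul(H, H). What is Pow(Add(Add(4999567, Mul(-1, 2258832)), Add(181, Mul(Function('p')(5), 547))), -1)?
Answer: Rational(2, 5468157) ≈ 3.6575e-7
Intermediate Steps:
Function('p')(H) = Mul(Rational(-1, 2), Pow(H, 2)) (Function('p')(H) = Mul(Rational(-1, 2), Mul(H, H)) = Mul(Rational(-1, 2), Pow(H, 2)))
Pow(Add(Add(4999567, Mul(-1, 2258832)), Add(181, Mul(Function('p')(5), 547))), -1) = Pow(Add(Add(4999567, Mul(-1, 2258832)), Add(181, Mul(Mul(Rational(-1, 2), Pow(5, 2)), 547))), -1) = Pow(Add(Add(4999567, -2258832), Add(181, Mul(Mul(Rational(-1, 2), 25), 547))), -1) = Pow(Add(2740735, Add(181, Mul(Rational(-25, 2), 547))), -1) = Pow(Add(2740735, Add(181, Rational(-13675, 2))), -1) = Pow(Add(2740735, Rational(-13313, 2)), -1) = Pow(Rational(5468157, 2), -1) = Rational(2, 5468157)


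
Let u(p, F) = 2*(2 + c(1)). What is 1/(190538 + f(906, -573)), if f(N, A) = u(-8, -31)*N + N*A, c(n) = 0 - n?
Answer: -1/326788 ≈ -3.0601e-6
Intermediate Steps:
c(n) = -n
u(p, F) = 2 (u(p, F) = 2*(2 - 1*1) = 2*(2 - 1) = 2*1 = 2)
f(N, A) = 2*N + A*N (f(N, A) = 2*N + N*A = 2*N + A*N)
1/(190538 + f(906, -573)) = 1/(190538 + 906*(2 - 573)) = 1/(190538 + 906*(-571)) = 1/(190538 - 517326) = 1/(-326788) = -1/326788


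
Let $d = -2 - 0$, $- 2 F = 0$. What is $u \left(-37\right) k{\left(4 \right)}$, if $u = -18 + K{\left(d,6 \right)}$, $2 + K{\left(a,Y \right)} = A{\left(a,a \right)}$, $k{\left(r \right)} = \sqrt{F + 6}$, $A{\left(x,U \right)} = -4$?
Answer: $888 \sqrt{6} \approx 2175.1$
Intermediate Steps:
$F = 0$ ($F = \left(- \frac{1}{2}\right) 0 = 0$)
$k{\left(r \right)} = \sqrt{6}$ ($k{\left(r \right)} = \sqrt{0 + 6} = \sqrt{6}$)
$d = -2$ ($d = -2 + 0 = -2$)
$K{\left(a,Y \right)} = -6$ ($K{\left(a,Y \right)} = -2 - 4 = -6$)
$u = -24$ ($u = -18 - 6 = -24$)
$u \left(-37\right) k{\left(4 \right)} = \left(-24\right) \left(-37\right) \sqrt{6} = 888 \sqrt{6}$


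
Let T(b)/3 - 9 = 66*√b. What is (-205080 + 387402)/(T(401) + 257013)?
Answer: 144642120/203869879 - 111419*√401/203869879 ≈ 0.69854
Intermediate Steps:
T(b) = 27 + 198*√b (T(b) = 27 + 3*(66*√b) = 27 + 198*√b)
(-205080 + 387402)/(T(401) + 257013) = (-205080 + 387402)/((27 + 198*√401) + 257013) = 182322/(257040 + 198*√401)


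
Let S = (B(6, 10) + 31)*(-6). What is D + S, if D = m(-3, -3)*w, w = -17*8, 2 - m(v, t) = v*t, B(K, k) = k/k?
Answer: 760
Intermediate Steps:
B(K, k) = 1
m(v, t) = 2 - t*v (m(v, t) = 2 - v*t = 2 - t*v)
w = -136 (w = -1*136 = -136)
S = -192 (S = (1 + 31)*(-6) = 32*(-6) = -192)
D = 952 (D = (2 - 1*(-3)*(-3))*(-136) = (2 - 9)*(-136) = -7*(-136) = 952)
D + S = 952 - 192 = 760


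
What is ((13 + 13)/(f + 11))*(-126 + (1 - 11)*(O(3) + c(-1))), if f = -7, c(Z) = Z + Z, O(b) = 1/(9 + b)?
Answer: -8333/12 ≈ -694.42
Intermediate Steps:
c(Z) = 2*Z
((13 + 13)/(f + 11))*(-126 + (1 - 11)*(O(3) + c(-1))) = ((13 + 13)/(-7 + 11))*(-126 + (1 - 11)*(1/(9 + 3) + 2*(-1))) = (26/4)*(-126 - 10*(1/12 - 2)) = (26*(1/4))*(-126 - 10*(1/12 - 2)) = 13*(-126 - 10*(-23/12))/2 = 13*(-126 + 115/6)/2 = (13/2)*(-641/6) = -8333/12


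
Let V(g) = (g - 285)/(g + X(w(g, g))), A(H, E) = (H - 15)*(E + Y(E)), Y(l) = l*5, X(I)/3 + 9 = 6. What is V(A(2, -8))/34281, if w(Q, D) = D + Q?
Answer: 113/7027605 ≈ 1.6079e-5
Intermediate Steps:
X(I) = -9 (X(I) = -27 + 3*6 = -27 + 18 = -9)
Y(l) = 5*l
A(H, E) = 6*E*(-15 + H) (A(H, E) = (H - 15)*(E + 5*E) = (-15 + H)*(6*E) = 6*E*(-15 + H))
V(g) = (-285 + g)/(-9 + g) (V(g) = (g - 285)/(g - 9) = (-285 + g)/(-9 + g))
V(A(2, -8))/34281 = ((-285 + 6*(-8)*(-15 + 2))/(-9 + 6*(-8)*(-15 + 2)))/34281 = ((-285 + 6*(-8)*(-13))/(-9 + 6*(-8)*(-13)))*(1/34281) = ((-285 + 624)/(-9 + 624))*(1/34281) = (339/615)*(1/34281) = ((1/615)*339)*(1/34281) = (113/205)*(1/34281) = 113/7027605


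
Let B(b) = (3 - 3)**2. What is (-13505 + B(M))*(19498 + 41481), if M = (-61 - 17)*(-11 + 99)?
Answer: -823521395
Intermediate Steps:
M = -6864 (M = -78*88 = -6864)
B(b) = 0 (B(b) = 0**2 = 0)
(-13505 + B(M))*(19498 + 41481) = (-13505 + 0)*(19498 + 41481) = -13505*60979 = -823521395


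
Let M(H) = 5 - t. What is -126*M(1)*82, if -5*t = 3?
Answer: -289296/5 ≈ -57859.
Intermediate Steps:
t = -3/5 (t = -1/5*3 = -3/5 ≈ -0.60000)
M(H) = 28/5 (M(H) = 5 - 1*(-3/5) = 5 + 3/5 = 28/5)
-126*M(1)*82 = -126*28/5*82 = -3528/5*82 = -289296/5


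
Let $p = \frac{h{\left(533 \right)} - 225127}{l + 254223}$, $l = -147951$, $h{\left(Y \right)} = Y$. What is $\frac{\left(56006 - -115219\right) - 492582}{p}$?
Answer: $\frac{17075625552}{112297} \approx 1.5206 \cdot 10^{5}$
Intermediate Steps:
$p = - \frac{112297}{53136}$ ($p = \frac{533 - 225127}{-147951 + 254223} = - \frac{224594}{106272} = \left(-224594\right) \frac{1}{106272} = - \frac{112297}{53136} \approx -2.1134$)
$\frac{\left(56006 - -115219\right) - 492582}{p} = \frac{\left(56006 - -115219\right) - 492582}{- \frac{112297}{53136}} = \left(\left(56006 + 115219\right) - 492582\right) \left(- \frac{53136}{112297}\right) = \left(171225 - 492582\right) \left(- \frac{53136}{112297}\right) = \left(-321357\right) \left(- \frac{53136}{112297}\right) = \frac{17075625552}{112297}$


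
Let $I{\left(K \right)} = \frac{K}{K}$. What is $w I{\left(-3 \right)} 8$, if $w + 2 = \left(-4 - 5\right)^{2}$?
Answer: $632$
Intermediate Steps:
$I{\left(K \right)} = 1$
$w = 79$ ($w = -2 + \left(-4 - 5\right)^{2} = -2 + \left(-9\right)^{2} = -2 + 81 = 79$)
$w I{\left(-3 \right)} 8 = 79 \cdot 1 \cdot 8 = 79 \cdot 8 = 632$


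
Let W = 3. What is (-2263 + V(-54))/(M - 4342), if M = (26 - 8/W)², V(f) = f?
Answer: 20853/34178 ≈ 0.61013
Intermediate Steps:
M = 4900/9 (M = (26 - 8/3)² = (70/3)² = 4900/9 ≈ 544.44)
(-2263 + V(-54))/(M - 4342) = (-2263 - 54)/(4900/9 - 4342) = -2317/(-34178/9) = -2317*(-9/34178) = 20853/34178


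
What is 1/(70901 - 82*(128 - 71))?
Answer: 1/66227 ≈ 1.5100e-5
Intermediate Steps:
1/(70901 - 82*(128 - 71)) = 1/(70901 - 82*57) = 1/(70901 - 4674) = 1/66227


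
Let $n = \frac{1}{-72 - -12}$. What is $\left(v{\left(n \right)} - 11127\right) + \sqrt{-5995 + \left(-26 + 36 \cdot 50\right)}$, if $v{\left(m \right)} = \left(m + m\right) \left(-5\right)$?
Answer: $- \frac{66761}{6} + 3 i \sqrt{469} \approx -11127.0 + 64.969 i$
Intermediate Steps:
$n = - \frac{1}{60}$ ($n = \frac{1}{-72 + 12} = \frac{1}{-60} = - \frac{1}{60} \approx -0.016667$)
$v{\left(m \right)} = - 10 m$ ($v{\left(m \right)} = 2 m \left(-5\right) = - 10 m$)
$\left(v{\left(n \right)} - 11127\right) + \sqrt{-5995 + \left(-26 + 36 \cdot 50\right)} = \left(\left(-10\right) \left(- \frac{1}{60}\right) - 11127\right) + \sqrt{-5995 + \left(-26 + 36 \cdot 50\right)} = \left(\frac{1}{6} - 11127\right) + \sqrt{-5995 + \left(-26 + 1800\right)} = - \frac{66761}{6} + \sqrt{-5995 + 1774} = - \frac{66761}{6} + \sqrt{-4221} = - \frac{66761}{6} + 3 i \sqrt{469}$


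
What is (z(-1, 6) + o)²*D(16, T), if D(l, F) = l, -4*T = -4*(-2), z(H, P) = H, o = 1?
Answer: 0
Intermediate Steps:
T = -2 (T = -(-1)*(-2) = -¼*8 = -2)
(z(-1, 6) + o)²*D(16, T) = (-1 + 1)²*16 = 0²*16 = 0*16 = 0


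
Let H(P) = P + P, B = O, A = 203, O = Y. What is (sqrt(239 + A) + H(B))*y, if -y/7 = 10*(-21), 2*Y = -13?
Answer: -19110 + 1470*sqrt(442) ≈ 11795.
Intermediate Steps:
Y = -13/2 (Y = (1/2)*(-13) = -13/2 ≈ -6.5000)
O = -13/2 ≈ -6.5000
y = 1470 (y = -70*(-21) = -7*(-210) = 1470)
B = -13/2 ≈ -6.5000
H(P) = 2*P
(sqrt(239 + A) + H(B))*y = (sqrt(239 + 203) + 2*(-13/2))*1470 = (sqrt(442) - 13)*1470 = (-13 + sqrt(442))*1470 = -19110 + 1470*sqrt(442)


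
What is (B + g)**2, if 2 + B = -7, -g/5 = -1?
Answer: 16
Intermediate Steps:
g = 5 (g = -5*(-1) = 5)
B = -9 (B = -2 - 7 = -9)
(B + g)**2 = (-9 + 5)**2 = (-4)**2 = 16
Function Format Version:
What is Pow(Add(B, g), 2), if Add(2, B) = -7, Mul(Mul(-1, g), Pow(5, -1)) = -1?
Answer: 16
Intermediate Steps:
g = 5 (g = Mul(-5, -1) = 5)
B = -9 (B = Add(-2, -7) = -9)
Pow(Add(B, g), 2) = Pow(Add(-9, 5), 2) = Pow(-4, 2) = 16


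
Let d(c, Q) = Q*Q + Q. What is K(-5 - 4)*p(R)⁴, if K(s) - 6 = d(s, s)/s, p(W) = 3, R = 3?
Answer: -162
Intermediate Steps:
d(c, Q) = Q + Q² (d(c, Q) = Q² + Q = Q + Q²)
K(s) = 7 + s (K(s) = 6 + (s*(1 + s))/s = 6 + (1 + s) = 7 + s)
K(-5 - 4)*p(R)⁴ = (7 + (-5 - 4))*3⁴ = (7 - 9)*81 = -2*81 = -162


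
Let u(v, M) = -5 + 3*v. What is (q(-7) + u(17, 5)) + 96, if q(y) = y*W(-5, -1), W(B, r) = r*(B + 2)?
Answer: 121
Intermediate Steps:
W(B, r) = r*(2 + B)
q(y) = 3*y (q(y) = y*(-(2 - 5)) = y*(-1*(-3)) = y*3 = 3*y)
(q(-7) + u(17, 5)) + 96 = (3*(-7) + (-5 + 3*17)) + 96 = (-21 + (-5 + 51)) + 96 = (-21 + 46) + 96 = 25 + 96 = 121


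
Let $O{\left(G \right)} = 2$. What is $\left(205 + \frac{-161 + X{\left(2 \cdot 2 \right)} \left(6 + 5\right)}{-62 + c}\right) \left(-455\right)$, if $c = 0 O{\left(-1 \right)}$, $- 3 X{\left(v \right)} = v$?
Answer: $- \frac{567385}{6} \approx -94564.0$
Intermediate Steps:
$X{\left(v \right)} = - \frac{v}{3}$
$c = 0$ ($c = 0 \cdot 2 = 0$)
$\left(205 + \frac{-161 + X{\left(2 \cdot 2 \right)} \left(6 + 5\right)}{-62 + c}\right) \left(-455\right) = \left(205 + \frac{-161 + - \frac{2 \cdot 2}{3} \left(6 + 5\right)}{-62 + 0}\right) \left(-455\right) = \left(205 + \frac{-161 + \left(- \frac{1}{3}\right) 4 \cdot 11}{-62}\right) \left(-455\right) = \left(205 + \left(-161 - \frac{44}{3}\right) \left(- \frac{1}{62}\right)\right) \left(-455\right) = \left(205 - - \frac{17}{6}\right) \left(-455\right) = \left(205 + \frac{17}{6}\right) \left(-455\right) = \frac{1247}{6} \left(-455\right) = - \frac{567385}{6}$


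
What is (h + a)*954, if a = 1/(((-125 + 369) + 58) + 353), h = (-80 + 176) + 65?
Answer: 100605024/655 ≈ 1.5360e+5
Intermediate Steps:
h = 161 (h = 96 + 65 = 161)
a = 1/655 (a = 1/((244 + 58) + 353) = 1/(302 + 353) = 1/655 ≈ 0.0015267)
(h + a)*954 = (161 + 1/655)*954 = (105456/655)*954 = 100605024/655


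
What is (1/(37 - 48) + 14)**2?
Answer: 23409/121 ≈ 193.46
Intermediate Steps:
(1/(37 - 48) + 14)**2 = (1/(-11) + 14)**2 = (-1/11 + 14)**2 = (153/11)**2 = 23409/121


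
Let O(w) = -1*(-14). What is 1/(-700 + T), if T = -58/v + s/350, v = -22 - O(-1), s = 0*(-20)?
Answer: -18/12571 ≈ -0.0014319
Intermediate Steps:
s = 0
O(w) = 14
v = -36 (v = -22 - 1*14 = -22 - 14 = -36)
T = 29/18 (T = -58/(-36) + 0/350 = -58*(-1/36) + 0*(1/350) = 29/18 + 0 = 29/18 ≈ 1.6111)
1/(-700 + T) = 1/(-700 + 29/18) = 1/(-12571/18) = -18/12571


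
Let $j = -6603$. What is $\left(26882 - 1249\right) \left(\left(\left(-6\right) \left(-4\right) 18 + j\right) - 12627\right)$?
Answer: $-481849134$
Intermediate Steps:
$\left(26882 - 1249\right) \left(\left(\left(-6\right) \left(-4\right) 18 + j\right) - 12627\right) = \left(26882 - 1249\right) \left(\left(\left(-6\right) \left(-4\right) 18 - 6603\right) - 12627\right) = 25633 \left(\left(24 \cdot 18 - 6603\right) - 12627\right) = 25633 \left(\left(432 - 6603\right) - 12627\right) = 25633 \left(-6171 - 12627\right) = 25633 \left(-18798\right) = -481849134$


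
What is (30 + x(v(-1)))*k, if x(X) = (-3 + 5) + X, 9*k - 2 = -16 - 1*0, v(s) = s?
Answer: -434/9 ≈ -48.222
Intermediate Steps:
k = -14/9 (k = 2/9 + (-16 - 1*0)/9 = 2/9 + (-16 + 0)/9 = 2/9 + (1/9)*(-16) = 2/9 - 16/9 = -14/9 ≈ -1.5556)
x(X) = 2 + X
(30 + x(v(-1)))*k = (30 + (2 - 1))*(-14/9) = (30 + 1)*(-14/9) = 31*(-14/9) = -434/9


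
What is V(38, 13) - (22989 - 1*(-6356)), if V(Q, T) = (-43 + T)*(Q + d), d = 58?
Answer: -32225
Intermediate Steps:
V(Q, T) = (-43 + T)*(58 + Q) (V(Q, T) = (-43 + T)*(Q + 58) = (-43 + T)*(58 + Q))
V(38, 13) - (22989 - 1*(-6356)) = (-2494 - 43*38 + 58*13 + 38*13) - (22989 - 1*(-6356)) = (-2494 - 1634 + 754 + 494) - (22989 + 6356) = -2880 - 1*29345 = -2880 - 29345 = -32225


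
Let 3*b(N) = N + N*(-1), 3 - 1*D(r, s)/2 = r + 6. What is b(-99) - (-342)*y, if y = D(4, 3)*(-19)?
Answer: 90972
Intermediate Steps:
D(r, s) = -6 - 2*r (D(r, s) = 6 - 2*(r + 6) = 6 - 2*(6 + r) = 6 + (-12 - 2*r) = -6 - 2*r)
b(N) = 0 (b(N) = (N + N*(-1))/3 = (N - N)/3 = (1/3)*0 = 0)
y = 266 (y = (-6 - 2*4)*(-19) = (-6 - 8)*(-19) = -14*(-19) = 266)
b(-99) - (-342)*y = 0 - (-342)*266 = 0 - 1*(-90972) = 0 + 90972 = 90972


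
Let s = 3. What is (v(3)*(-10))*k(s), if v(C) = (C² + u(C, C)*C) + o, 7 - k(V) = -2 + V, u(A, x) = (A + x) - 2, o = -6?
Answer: -900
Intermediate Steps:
u(A, x) = -2 + A + x
k(V) = 9 - V (k(V) = 7 - (-2 + V) = 7 + (2 - V) = 9 - V)
v(C) = -6 + C² + C*(-2 + 2*C) (v(C) = (C² + (-2 + C + C)*C) - 6 = (C² + (-2 + 2*C)*C) - 6 = (C² + C*(-2 + 2*C)) - 6 = -6 + C² + C*(-2 + 2*C))
(v(3)*(-10))*k(s) = ((-6 - 2*3 + 3*3²)*(-10))*(9 - 1*3) = ((-6 - 6 + 3*9)*(-10))*(9 - 3) = ((-6 - 6 + 27)*(-10))*6 = (15*(-10))*6 = -150*6 = -900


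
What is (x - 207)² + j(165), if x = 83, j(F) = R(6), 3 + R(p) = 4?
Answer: 15377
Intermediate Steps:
R(p) = 1 (R(p) = -3 + 4 = 1)
j(F) = 1
(x - 207)² + j(165) = (83 - 207)² + 1 = (-124)² + 1 = 15376 + 1 = 15377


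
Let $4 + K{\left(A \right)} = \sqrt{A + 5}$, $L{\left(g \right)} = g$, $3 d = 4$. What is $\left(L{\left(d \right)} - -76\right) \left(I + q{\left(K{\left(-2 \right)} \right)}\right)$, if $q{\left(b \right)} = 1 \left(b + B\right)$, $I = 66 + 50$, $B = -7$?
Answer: $8120 + \frac{232 \sqrt{3}}{3} \approx 8253.9$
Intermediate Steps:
$d = \frac{4}{3}$ ($d = \frac{1}{3} \cdot 4 = \frac{4}{3} \approx 1.3333$)
$K{\left(A \right)} = -4 + \sqrt{5 + A}$ ($K{\left(A \right)} = -4 + \sqrt{A + 5} = -4 + \sqrt{5 + A}$)
$I = 116$
$q{\left(b \right)} = -7 + b$ ($q{\left(b \right)} = 1 \left(b - 7\right) = 1 \left(-7 + b\right) = -7 + b$)
$\left(L{\left(d \right)} - -76\right) \left(I + q{\left(K{\left(-2 \right)} \right)}\right) = \left(\frac{4}{3} - -76\right) \left(116 - \left(11 - \sqrt{5 - 2}\right)\right) = \left(\frac{4}{3} + 76\right) \left(116 - \left(11 - \sqrt{3}\right)\right) = \frac{232 \left(116 - \left(11 - \sqrt{3}\right)\right)}{3} = \frac{232 \left(105 + \sqrt{3}\right)}{3} = 8120 + \frac{232 \sqrt{3}}{3}$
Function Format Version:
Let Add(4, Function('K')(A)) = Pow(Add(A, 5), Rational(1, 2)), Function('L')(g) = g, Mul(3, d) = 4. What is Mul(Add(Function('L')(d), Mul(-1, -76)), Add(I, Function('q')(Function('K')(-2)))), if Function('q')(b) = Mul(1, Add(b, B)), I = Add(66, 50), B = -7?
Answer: Add(8120, Mul(Rational(232, 3), Pow(3, Rational(1, 2)))) ≈ 8253.9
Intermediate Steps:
d = Rational(4, 3) (d = Mul(Rational(1, 3), 4) = Rational(4, 3) ≈ 1.3333)
Function('K')(A) = Add(-4, Pow(Add(5, A), Rational(1, 2))) (Function('K')(A) = Add(-4, Pow(Add(A, 5), Rational(1, 2))) = Add(-4, Pow(Add(5, A), Rational(1, 2))))
I = 116
Function('q')(b) = Add(-7, b) (Function('q')(b) = Mul(1, Add(b, -7)) = Mul(1, Add(-7, b)) = Add(-7, b))
Mul(Add(Function('L')(d), Mul(-1, -76)), Add(I, Function('q')(Function('K')(-2)))) = Mul(Add(Rational(4, 3), Mul(-1, -76)), Add(116, Add(-7, Add(-4, Pow(Add(5, -2), Rational(1, 2)))))) = Mul(Add(Rational(4, 3), 76), Add(116, Add(-7, Add(-4, Pow(3, Rational(1, 2)))))) = Mul(Rational(232, 3), Add(116, Add(-11, Pow(3, Rational(1, 2))))) = Mul(Rational(232, 3), Add(105, Pow(3, Rational(1, 2)))) = Add(8120, Mul(Rational(232, 3), Pow(3, Rational(1, 2))))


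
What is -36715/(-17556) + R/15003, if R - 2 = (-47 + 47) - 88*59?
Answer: 7297135/4180836 ≈ 1.7454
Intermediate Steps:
R = -5190 (R = 2 + ((-47 + 47) - 88*59) = 2 + (0 - 5192) = 2 - 5192 = -5190)
-36715/(-17556) + R/15003 = -36715/(-17556) - 5190/15003 = -36715*(-1/17556) - 5190*1/15003 = 5245/2508 - 1730/5001 = 7297135/4180836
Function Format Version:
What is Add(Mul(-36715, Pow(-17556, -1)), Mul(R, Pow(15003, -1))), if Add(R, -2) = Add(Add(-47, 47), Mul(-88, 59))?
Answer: Rational(7297135, 4180836) ≈ 1.7454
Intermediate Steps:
R = -5190 (R = Add(2, Add(Add(-47, 47), Mul(-88, 59))) = Add(2, Add(0, -5192)) = Add(2, -5192) = -5190)
Add(Mul(-36715, Pow(-17556, -1)), Mul(R, Pow(15003, -1))) = Add(Mul(-36715, Pow(-17556, -1)), Mul(-5190, Pow(15003, -1))) = Add(Mul(-36715, Rational(-1, 17556)), Mul(-5190, Rational(1, 15003))) = Add(Rational(5245, 2508), Rational(-1730, 5001)) = Rational(7297135, 4180836)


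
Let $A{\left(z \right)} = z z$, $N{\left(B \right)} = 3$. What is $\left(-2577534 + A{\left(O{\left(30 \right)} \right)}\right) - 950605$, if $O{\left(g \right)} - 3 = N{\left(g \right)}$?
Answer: $-3528103$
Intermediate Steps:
$O{\left(g \right)} = 6$ ($O{\left(g \right)} = 3 + 3 = 6$)
$A{\left(z \right)} = z^{2}$
$\left(-2577534 + A{\left(O{\left(30 \right)} \right)}\right) - 950605 = \left(-2577534 + 6^{2}\right) - 950605 = \left(-2577534 + 36\right) - 950605 = -2577498 - 950605 = -3528103$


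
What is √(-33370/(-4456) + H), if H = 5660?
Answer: √7033330905/1114 ≈ 75.283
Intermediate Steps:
√(-33370/(-4456) + H) = √(-33370/(-4456) + 5660) = √(-33370*(-1/4456) + 5660) = √(16685/2228 + 5660) = √(12627165/2228) = √7033330905/1114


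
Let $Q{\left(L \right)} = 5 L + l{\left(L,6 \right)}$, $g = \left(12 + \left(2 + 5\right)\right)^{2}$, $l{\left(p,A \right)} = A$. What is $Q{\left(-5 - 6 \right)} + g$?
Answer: $312$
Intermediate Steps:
$g = 361$ ($g = \left(12 + 7\right)^{2} = 19^{2} = 361$)
$Q{\left(L \right)} = 6 + 5 L$ ($Q{\left(L \right)} = 5 L + 6 = 6 + 5 L$)
$Q{\left(-5 - 6 \right)} + g = \left(6 + 5 \left(-5 - 6\right)\right) + 361 = \left(6 + 5 \left(-11\right)\right) + 361 = \left(6 - 55\right) + 361 = -49 + 361 = 312$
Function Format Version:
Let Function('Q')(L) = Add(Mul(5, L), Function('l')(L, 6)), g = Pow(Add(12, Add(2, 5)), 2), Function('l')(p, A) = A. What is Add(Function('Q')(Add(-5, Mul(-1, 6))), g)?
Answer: 312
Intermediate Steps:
g = 361 (g = Pow(Add(12, 7), 2) = Pow(19, 2) = 361)
Function('Q')(L) = Add(6, Mul(5, L)) (Function('Q')(L) = Add(Mul(5, L), 6) = Add(6, Mul(5, L)))
Add(Function('Q')(Add(-5, Mul(-1, 6))), g) = Add(Add(6, Mul(5, Add(-5, Mul(-1, 6)))), 361) = Add(Add(6, Mul(5, Add(-5, -6))), 361) = Add(Add(6, Mul(5, -11)), 361) = Add(Add(6, -55), 361) = Add(-49, 361) = 312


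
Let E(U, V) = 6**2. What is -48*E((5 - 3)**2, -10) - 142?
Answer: -1870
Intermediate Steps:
E(U, V) = 36
-48*E((5 - 3)**2, -10) - 142 = -48*36 - 142 = -1728 - 142 = -1870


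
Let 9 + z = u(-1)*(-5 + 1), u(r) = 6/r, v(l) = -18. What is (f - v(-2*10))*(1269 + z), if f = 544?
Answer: 721608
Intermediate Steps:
z = 15 (z = -9 + (6/(-1))*(-5 + 1) = -9 + (6*(-1))*(-4) = -9 - 6*(-4) = -9 + 24 = 15)
(f - v(-2*10))*(1269 + z) = (544 - 1*(-18))*(1269 + 15) = (544 + 18)*1284 = 562*1284 = 721608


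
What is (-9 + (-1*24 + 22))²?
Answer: 121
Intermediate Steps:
(-9 + (-1*24 + 22))² = (-9 + (-24 + 22))² = (-9 - 2)² = (-11)² = 121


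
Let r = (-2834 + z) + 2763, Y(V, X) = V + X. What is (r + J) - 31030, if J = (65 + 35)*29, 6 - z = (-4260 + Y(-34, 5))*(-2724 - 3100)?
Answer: -25007331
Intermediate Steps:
z = -24979130 (z = 6 - (-4260 + (-34 + 5))*(-2724 - 3100) = 6 - (-4260 - 29)*(-5824) = 6 - (-4289)*(-5824) = 6 - 1*24979136 = 6 - 24979136 = -24979130)
J = 2900 (J = 100*29 = 2900)
r = -24979201 (r = (-2834 - 24979130) + 2763 = -24981964 + 2763 = -24979201)
(r + J) - 31030 = (-24979201 + 2900) - 31030 = -24976301 - 31030 = -25007331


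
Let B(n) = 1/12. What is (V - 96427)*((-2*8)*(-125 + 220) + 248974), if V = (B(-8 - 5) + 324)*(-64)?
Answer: -86981318270/3 ≈ -2.8994e+10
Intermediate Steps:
B(n) = 1/12
V = -62224/3 (V = (1/12 + 324)*(-64) = (3889/12)*(-64) = -62224/3 ≈ -20741.)
(V - 96427)*((-2*8)*(-125 + 220) + 248974) = (-62224/3 - 96427)*((-2*8)*(-125 + 220) + 248974) = -351505*(-16*95 + 248974)/3 = -351505*(-1520 + 248974)/3 = -351505/3*247454 = -86981318270/3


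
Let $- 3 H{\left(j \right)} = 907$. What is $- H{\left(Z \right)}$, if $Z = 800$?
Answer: $\frac{907}{3} \approx 302.33$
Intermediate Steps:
$H{\left(j \right)} = - \frac{907}{3}$ ($H{\left(j \right)} = \left(- \frac{1}{3}\right) 907 = - \frac{907}{3}$)
$- H{\left(Z \right)} = \left(-1\right) \left(- \frac{907}{3}\right) = \frac{907}{3}$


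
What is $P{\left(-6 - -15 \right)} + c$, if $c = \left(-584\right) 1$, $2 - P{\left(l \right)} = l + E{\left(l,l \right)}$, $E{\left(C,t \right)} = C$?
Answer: $-600$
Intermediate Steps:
$P{\left(l \right)} = 2 - 2 l$ ($P{\left(l \right)} = 2 - \left(l + l\right) = 2 - 2 l$)
$c = -584$
$P{\left(-6 - -15 \right)} + c = \left(2 - 2 \left(-6 - -15\right)\right) - 584 = \left(2 - 2 \left(-6 + 15\right)\right) - 584 = \left(2 - 18\right) - 584 = -16 - 584 = -600$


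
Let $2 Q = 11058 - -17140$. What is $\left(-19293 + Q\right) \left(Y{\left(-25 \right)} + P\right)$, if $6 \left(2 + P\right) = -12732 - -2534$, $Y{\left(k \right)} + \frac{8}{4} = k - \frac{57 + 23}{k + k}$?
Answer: $\frac{134555764}{15} \approx 8.9704 \cdot 10^{6}$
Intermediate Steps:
$Q = 14099$ ($Q = \frac{11058 - -17140}{2} = \frac{11058 + 17140}{2} = \frac{1}{2} \cdot 28198 = 14099$)
$Y{\left(k \right)} = -2 + k - \frac{40}{k}$ ($Y{\left(k \right)} = -2 + \left(k - \frac{57 + 23}{k + k}\right) = -2 + \left(k - \frac{80}{2 k}\right) = -2 + \left(k - 80 \frac{1}{2 k}\right) = -2 + \left(k - \frac{40}{k}\right) = -2 + k - \frac{40}{k}$)
$P = - \frac{5105}{3}$ ($P = -2 + \frac{-12732 - -2534}{6} = -2 + \frac{-12732 + 2534}{6} = -2 + \frac{1}{6} \left(-10198\right) = -2 - \frac{5099}{3} = - \frac{5105}{3} \approx -1701.7$)
$\left(-19293 + Q\right) \left(Y{\left(-25 \right)} + P\right) = \left(-19293 + 14099\right) \left(\left(-2 - 25 - \frac{40}{-25}\right) - \frac{5105}{3}\right) = - 5194 \left(\left(-2 - 25 - - \frac{8}{5}\right) - \frac{5105}{3}\right) = - 5194 \left(\left(-2 - 25 + \frac{8}{5}\right) - \frac{5105}{3}\right) = - 5194 \left(- \frac{127}{5} - \frac{5105}{3}\right) = \left(-5194\right) \left(- \frac{25906}{15}\right) = \frac{134555764}{15}$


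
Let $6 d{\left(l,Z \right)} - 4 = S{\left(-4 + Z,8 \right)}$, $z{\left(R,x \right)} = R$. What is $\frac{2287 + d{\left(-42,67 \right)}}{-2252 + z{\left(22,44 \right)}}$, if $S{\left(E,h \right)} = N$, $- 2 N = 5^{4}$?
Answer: $- \frac{26827}{26760} \approx -1.0025$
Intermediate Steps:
$N = - \frac{625}{2}$ ($N = - \frac{5^{4}}{2} = \left(- \frac{1}{2}\right) 625 = - \frac{625}{2} \approx -312.5$)
$S{\left(E,h \right)} = - \frac{625}{2}$
$d{\left(l,Z \right)} = - \frac{617}{12}$ ($d{\left(l,Z \right)} = \frac{2}{3} + \frac{1}{6} \left(- \frac{625}{2}\right) = \frac{2}{3} - \frac{625}{12} = - \frac{617}{12}$)
$\frac{2287 + d{\left(-42,67 \right)}}{-2252 + z{\left(22,44 \right)}} = \frac{2287 - \frac{617}{12}}{-2252 + 22} = \frac{26827}{12 \left(-2230\right)} = \frac{26827}{12} \left(- \frac{1}{2230}\right) = - \frac{26827}{26760}$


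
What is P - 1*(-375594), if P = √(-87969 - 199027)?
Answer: 375594 + 2*I*√71749 ≈ 3.7559e+5 + 535.72*I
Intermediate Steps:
P = 2*I*√71749 (P = √(-286996) = 2*I*√71749 ≈ 535.72*I)
P - 1*(-375594) = 2*I*√71749 - 1*(-375594) = 2*I*√71749 + 375594 = 375594 + 2*I*√71749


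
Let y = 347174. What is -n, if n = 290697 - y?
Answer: 56477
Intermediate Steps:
n = -56477 (n = 290697 - 1*347174 = 290697 - 347174 = -56477)
-n = -1*(-56477) = 56477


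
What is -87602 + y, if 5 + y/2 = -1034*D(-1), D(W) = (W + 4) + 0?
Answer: -93816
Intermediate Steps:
D(W) = 4 + W (D(W) = (4 + W) + 0 = 4 + W)
y = -6214 (y = -10 + 2*(-1034*(4 - 1)) = -10 + 2*(-1034*3) = -10 + 2*(-3102) = -10 - 6204 = -6214)
-87602 + y = -87602 - 6214 = -93816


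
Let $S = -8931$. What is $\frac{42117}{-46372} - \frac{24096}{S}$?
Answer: $\frac{247077595}{138049444} \approx 1.7898$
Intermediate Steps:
$\frac{42117}{-46372} - \frac{24096}{S} = \frac{42117}{-46372} - \frac{24096}{-8931} = 42117 \left(- \frac{1}{46372}\right) - - \frac{8032}{2977} = - \frac{42117}{46372} + \frac{8032}{2977} = \frac{247077595}{138049444}$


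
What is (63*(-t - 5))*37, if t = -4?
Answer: -2331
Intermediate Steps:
(63*(-t - 5))*37 = (63*(-1*(-4) - 5))*37 = (63*(4 - 5))*37 = (63*(-1))*37 = -63*37 = -2331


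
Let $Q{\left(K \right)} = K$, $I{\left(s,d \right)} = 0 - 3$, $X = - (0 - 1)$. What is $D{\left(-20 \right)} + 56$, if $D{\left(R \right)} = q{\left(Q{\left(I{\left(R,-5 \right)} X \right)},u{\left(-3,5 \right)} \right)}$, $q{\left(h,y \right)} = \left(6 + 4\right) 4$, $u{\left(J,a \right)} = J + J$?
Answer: $96$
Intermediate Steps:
$X = 1$ ($X = \left(-1\right) \left(-1\right) = 1$)
$I{\left(s,d \right)} = -3$ ($I{\left(s,d \right)} = 0 - 3 = -3$)
$u{\left(J,a \right)} = 2 J$
$q{\left(h,y \right)} = 40$ ($q{\left(h,y \right)} = 10 \cdot 4 = 40$)
$D{\left(R \right)} = 40$
$D{\left(-20 \right)} + 56 = 40 + 56 = 96$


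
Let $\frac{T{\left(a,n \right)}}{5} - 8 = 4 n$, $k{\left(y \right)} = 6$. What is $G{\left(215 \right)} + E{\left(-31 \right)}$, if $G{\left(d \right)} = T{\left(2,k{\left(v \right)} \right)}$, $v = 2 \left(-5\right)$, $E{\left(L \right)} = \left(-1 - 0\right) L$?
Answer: $191$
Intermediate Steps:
$E{\left(L \right)} = - L$ ($E{\left(L \right)} = \left(-1 + \left(-5 + 5\right)\right) L = \left(-1 + 0\right) L = - L$)
$v = -10$
$T{\left(a,n \right)} = 40 + 20 n$ ($T{\left(a,n \right)} = 40 + 5 \cdot 4 n = 40 + 20 n$)
$G{\left(d \right)} = 160$ ($G{\left(d \right)} = 40 + 20 \cdot 6 = 40 + 120 = 160$)
$G{\left(215 \right)} + E{\left(-31 \right)} = 160 - -31 = 160 + 31 = 191$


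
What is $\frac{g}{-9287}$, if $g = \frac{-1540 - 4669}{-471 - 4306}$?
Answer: $- \frac{6209}{44363999} \approx -0.00013996$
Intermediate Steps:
$g = \frac{6209}{4777}$ ($g = - \frac{6209}{-4777} = \left(-6209\right) \left(- \frac{1}{4777}\right) = \frac{6209}{4777} \approx 1.2998$)
$\frac{g}{-9287} = \frac{6209}{4777 \left(-9287\right)} = \frac{6209}{4777} \left(- \frac{1}{9287}\right) = - \frac{6209}{44363999}$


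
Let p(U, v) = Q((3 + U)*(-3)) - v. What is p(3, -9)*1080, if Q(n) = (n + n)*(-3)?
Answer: 126360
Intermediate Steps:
Q(n) = -6*n (Q(n) = (2*n)*(-3) = -6*n)
p(U, v) = 54 - v + 18*U (p(U, v) = -6*(3 + U)*(-3) - v = -6*(-9 - 3*U) - v = (54 + 18*U) - v = 54 - v + 18*U)
p(3, -9)*1080 = (54 - 1*(-9) + 18*3)*1080 = (54 + 9 + 54)*1080 = 117*1080 = 126360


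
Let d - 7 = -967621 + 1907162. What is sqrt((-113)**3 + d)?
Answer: I*sqrt(503349) ≈ 709.47*I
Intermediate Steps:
d = 939548 (d = 7 + (-967621 + 1907162) = 7 + 939541 = 939548)
sqrt((-113)**3 + d) = sqrt((-113)**3 + 939548) = sqrt(-1442897 + 939548) = sqrt(-503349) = I*sqrt(503349)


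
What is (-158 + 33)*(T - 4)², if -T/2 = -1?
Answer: -500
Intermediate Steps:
T = 2 (T = -2*(-1) = 2)
(-158 + 33)*(T - 4)² = (-158 + 33)*(2 - 4)² = -125*(-2)² = -125*4 = -500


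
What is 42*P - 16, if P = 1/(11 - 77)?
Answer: -183/11 ≈ -16.636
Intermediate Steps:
P = -1/66 (P = 1/(-66) = -1/66 ≈ -0.015152)
42*P - 16 = 42*(-1/66) - 16 = -7/11 - 16 = -183/11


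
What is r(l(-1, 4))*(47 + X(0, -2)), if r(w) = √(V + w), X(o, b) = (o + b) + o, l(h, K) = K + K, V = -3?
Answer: 45*√5 ≈ 100.62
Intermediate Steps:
l(h, K) = 2*K
X(o, b) = b + 2*o (X(o, b) = (b + o) + o = b + 2*o)
r(w) = √(-3 + w)
r(l(-1, 4))*(47 + X(0, -2)) = √(-3 + 2*4)*(47 + (-2 + 2*0)) = √(-3 + 8)*(47 + (-2 + 0)) = √5*(47 - 2) = √5*45 = 45*√5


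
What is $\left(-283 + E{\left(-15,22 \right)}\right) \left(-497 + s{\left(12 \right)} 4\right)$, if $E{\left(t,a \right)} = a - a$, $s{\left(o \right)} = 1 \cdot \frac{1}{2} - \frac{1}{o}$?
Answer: $\frac{420538}{3} \approx 1.4018 \cdot 10^{5}$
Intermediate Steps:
$s{\left(o \right)} = \frac{1}{2} - \frac{1}{o}$ ($s{\left(o \right)} = 1 \cdot \frac{1}{2} - \frac{1}{o} = \frac{1}{2} - \frac{1}{o}$)
$E{\left(t,a \right)} = 0$
$\left(-283 + E{\left(-15,22 \right)}\right) \left(-497 + s{\left(12 \right)} 4\right) = \left(-283 + 0\right) \left(-497 + \frac{-2 + 12}{2 \cdot 12} \cdot 4\right) = - 283 \left(-497 + \frac{1}{2} \cdot \frac{1}{12} \cdot 10 \cdot 4\right) = - 283 \left(-497 + \frac{5}{12} \cdot 4\right) = - 283 \left(-497 + \frac{5}{3}\right) = \left(-283\right) \left(- \frac{1486}{3}\right) = \frac{420538}{3}$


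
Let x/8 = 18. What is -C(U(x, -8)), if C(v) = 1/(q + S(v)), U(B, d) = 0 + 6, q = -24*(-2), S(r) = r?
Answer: -1/54 ≈ -0.018519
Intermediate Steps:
q = 48
x = 144 (x = 8*18 = 144)
U(B, d) = 6
C(v) = 1/(48 + v)
-C(U(x, -8)) = -1/(48 + 6) = -1/54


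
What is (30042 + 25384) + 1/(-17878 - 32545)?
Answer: 2794745197/50423 ≈ 55426.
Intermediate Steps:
(30042 + 25384) + 1/(-17878 - 32545) = 55426 + 1/(-50423) = 55426 - 1/50423 = 2794745197/50423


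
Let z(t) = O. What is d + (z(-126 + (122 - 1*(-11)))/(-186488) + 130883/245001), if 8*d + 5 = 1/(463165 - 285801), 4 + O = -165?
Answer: -728353297299137/8103716196097632 ≈ -0.089879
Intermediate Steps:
O = -169 (O = -4 - 165 = -169)
z(t) = -169
d = -886819/1418912 (d = -5/8 + 1/(8*(463165 - 285801)) = -5/8 + (1/8)/177364 = -5/8 + (1/8)*(1/177364) = -5/8 + 1/1418912 = -886819/1418912 ≈ -0.62500)
d + (z(-126 + (122 - 1*(-11)))/(-186488) + 130883/245001) = -886819/1418912 + (-169/(-186488) + 130883/245001) = -886819/1418912 + (-169*(-1/186488) + 130883*(1/245001)) = -886819/1418912 + (169/186488 + 130883/245001) = -886819/1418912 + 24449514073/45689746488 = -728353297299137/8103716196097632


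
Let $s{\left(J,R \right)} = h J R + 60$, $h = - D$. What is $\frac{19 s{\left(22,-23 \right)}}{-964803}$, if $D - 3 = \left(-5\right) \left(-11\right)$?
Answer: $- \frac{558752}{964803} \approx -0.57914$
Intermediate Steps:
$D = 58$ ($D = 3 - -55 = 3 + 55 = 58$)
$h = -58$ ($h = \left(-1\right) 58 = -58$)
$s{\left(J,R \right)} = 60 - 58 J R$ ($s{\left(J,R \right)} = - 58 J R + 60 = 60 - 58 J R$)
$\frac{19 s{\left(22,-23 \right)}}{-964803} = \frac{19 \left(60 - 1276 \left(-23\right)\right)}{-964803} = 19 \left(60 + 29348\right) \left(- \frac{1}{964803}\right) = 19 \cdot 29408 \left(- \frac{1}{964803}\right) = 558752 \left(- \frac{1}{964803}\right) = - \frac{558752}{964803}$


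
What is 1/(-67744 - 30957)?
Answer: -1/98701 ≈ -1.0132e-5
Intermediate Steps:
1/(-67744 - 30957) = 1/(-98701) = -1/98701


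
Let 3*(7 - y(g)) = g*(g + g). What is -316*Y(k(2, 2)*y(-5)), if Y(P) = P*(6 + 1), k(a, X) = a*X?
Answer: 256592/3 ≈ 85531.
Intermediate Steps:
y(g) = 7 - 2*g²/3 (y(g) = 7 - g*(g + g)/3 = 7 - g*2*g/3 = 7 - 2*g²/3)
k(a, X) = X*a
Y(P) = 7*P (Y(P) = P*7 = 7*P)
-316*Y(k(2, 2)*y(-5)) = -2212*(2*2)*(7 - ⅔*(-5)²) = -2212*4*(7 - ⅔*25) = -2212*4*(7 - 50/3) = -2212*4*(-29/3) = -2212*(-116)/3 = -316*(-812/3) = 256592/3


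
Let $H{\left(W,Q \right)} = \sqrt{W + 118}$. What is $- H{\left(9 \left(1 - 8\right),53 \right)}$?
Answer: $- \sqrt{55} \approx -7.4162$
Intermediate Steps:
$H{\left(W,Q \right)} = \sqrt{118 + W}$
$- H{\left(9 \left(1 - 8\right),53 \right)} = - \sqrt{118 + 9 \left(1 - 8\right)} = - \sqrt{118 + 9 \left(-7\right)} = - \sqrt{118 - 63} = - \sqrt{55}$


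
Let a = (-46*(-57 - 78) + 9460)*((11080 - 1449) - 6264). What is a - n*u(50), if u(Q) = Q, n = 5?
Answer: 52760640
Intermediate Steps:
a = 52760890 (a = (-46*(-135) + 9460)*(9631 - 6264) = (6210 + 9460)*3367 = 15670*3367 = 52760890)
a - n*u(50) = 52760890 - 5*50 = 52760890 - 1*250 = 52760890 - 250 = 52760640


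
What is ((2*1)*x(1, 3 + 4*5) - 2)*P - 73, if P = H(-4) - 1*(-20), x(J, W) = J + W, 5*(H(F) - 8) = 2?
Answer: 6167/5 ≈ 1233.4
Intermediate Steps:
H(F) = 42/5 (H(F) = 8 + (⅕)*2 = 8 + ⅖ = 42/5)
P = 142/5 (P = 42/5 - 1*(-20) = 42/5 + 20 = 142/5 ≈ 28.400)
((2*1)*x(1, 3 + 4*5) - 2)*P - 73 = ((2*1)*(1 + (3 + 4*5)) - 2)*(142/5) - 73 = (2*(1 + (3 + 20)) - 2)*(142/5) - 73 = (2*(1 + 23) - 2)*(142/5) - 73 = (2*24 - 2)*(142/5) - 73 = (48 - 2)*(142/5) - 73 = 46*(142/5) - 73 = 6532/5 - 73 = 6167/5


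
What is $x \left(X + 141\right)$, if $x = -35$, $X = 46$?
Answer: $-6545$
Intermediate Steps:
$x \left(X + 141\right) = - 35 \left(46 + 141\right) = \left(-35\right) 187 = -6545$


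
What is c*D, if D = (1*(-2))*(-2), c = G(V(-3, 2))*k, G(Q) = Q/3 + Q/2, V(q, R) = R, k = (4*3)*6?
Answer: 480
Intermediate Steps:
k = 72 (k = 12*6 = 72)
G(Q) = 5*Q/6 (G(Q) = Q*(⅓) + Q*(½) = Q/3 + Q/2 = 5*Q/6)
c = 120 (c = ((⅚)*2)*72 = (5/3)*72 = 120)
D = 4 (D = -2*(-2) = 4)
c*D = 120*4 = 480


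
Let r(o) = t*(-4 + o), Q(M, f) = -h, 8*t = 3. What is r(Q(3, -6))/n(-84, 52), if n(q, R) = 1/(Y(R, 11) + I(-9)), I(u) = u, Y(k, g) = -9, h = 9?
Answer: 351/4 ≈ 87.750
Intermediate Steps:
t = 3/8 (t = (1/8)*3 = 3/8 ≈ 0.37500)
Q(M, f) = -9 (Q(M, f) = -1*9 = -9)
n(q, R) = -1/18 (n(q, R) = 1/(-9 - 9) = 1/(-18) = -1/18)
r(o) = -3/2 + 3*o/8 (r(o) = 3*(-4 + o)/8 = -3/2 + 3*o/8)
r(Q(3, -6))/n(-84, 52) = (-3/2 + (3/8)*(-9))/(-1/18) = (-3/2 - 27/8)*(-18) = -39/8*(-18) = 351/4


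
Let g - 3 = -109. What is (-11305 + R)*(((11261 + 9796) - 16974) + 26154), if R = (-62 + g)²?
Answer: 511579803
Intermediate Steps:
g = -106 (g = 3 - 109 = -106)
R = 28224 (R = (-62 - 106)² = (-168)² = 28224)
(-11305 + R)*(((11261 + 9796) - 16974) + 26154) = (-11305 + 28224)*(((11261 + 9796) - 16974) + 26154) = 16919*((21057 - 16974) + 26154) = 16919*(4083 + 26154) = 16919*30237 = 511579803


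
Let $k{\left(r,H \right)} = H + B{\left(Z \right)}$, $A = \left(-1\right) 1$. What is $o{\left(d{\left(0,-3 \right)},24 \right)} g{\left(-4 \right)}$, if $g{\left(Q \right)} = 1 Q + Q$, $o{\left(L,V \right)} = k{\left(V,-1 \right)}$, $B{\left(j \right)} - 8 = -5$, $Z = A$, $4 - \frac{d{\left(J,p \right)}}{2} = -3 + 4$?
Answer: $-16$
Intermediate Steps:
$d{\left(J,p \right)} = 6$ ($d{\left(J,p \right)} = 8 - 2 \left(-3 + 4\right) = 8 - 2 = 6$)
$A = -1$
$Z = -1$
$B{\left(j \right)} = 3$ ($B{\left(j \right)} = 8 - 5 = 3$)
$k{\left(r,H \right)} = 3 + H$ ($k{\left(r,H \right)} = H + 3 = 3 + H$)
$o{\left(L,V \right)} = 2$ ($o{\left(L,V \right)} = 3 - 1 = 2$)
$g{\left(Q \right)} = 2 Q$ ($g{\left(Q \right)} = Q + Q = 2 Q$)
$o{\left(d{\left(0,-3 \right)},24 \right)} g{\left(-4 \right)} = 2 \cdot 2 \left(-4\right) = 2 \left(-8\right) = -16$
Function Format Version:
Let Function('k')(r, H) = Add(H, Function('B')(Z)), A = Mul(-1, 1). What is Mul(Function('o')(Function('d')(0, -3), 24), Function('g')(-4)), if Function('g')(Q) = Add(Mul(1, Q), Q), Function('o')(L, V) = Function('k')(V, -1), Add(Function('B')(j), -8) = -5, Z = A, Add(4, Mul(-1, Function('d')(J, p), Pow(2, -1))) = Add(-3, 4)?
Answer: -16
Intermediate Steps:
Function('d')(J, p) = 6 (Function('d')(J, p) = Add(8, Mul(-2, Add(-3, 4))) = Add(8, Mul(-2, 1)) = Add(8, -2) = 6)
A = -1
Z = -1
Function('B')(j) = 3 (Function('B')(j) = Add(8, -5) = 3)
Function('k')(r, H) = Add(3, H) (Function('k')(r, H) = Add(H, 3) = Add(3, H))
Function('o')(L, V) = 2 (Function('o')(L, V) = Add(3, -1) = 2)
Function('g')(Q) = Mul(2, Q) (Function('g')(Q) = Add(Q, Q) = Mul(2, Q))
Mul(Function('o')(Function('d')(0, -3), 24), Function('g')(-4)) = Mul(2, Mul(2, -4)) = Mul(2, -8) = -16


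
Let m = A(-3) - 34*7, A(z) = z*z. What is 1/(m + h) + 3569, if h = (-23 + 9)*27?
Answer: 2166382/607 ≈ 3569.0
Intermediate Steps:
A(z) = z**2
m = -229 (m = (-3)**2 - 34*7 = 9 - 238 = -229)
h = -378 (h = -14*27 = -378)
1/(m + h) + 3569 = 1/(-229 - 378) + 3569 = 1/(-607) + 3569 = -1/607 + 3569 = 2166382/607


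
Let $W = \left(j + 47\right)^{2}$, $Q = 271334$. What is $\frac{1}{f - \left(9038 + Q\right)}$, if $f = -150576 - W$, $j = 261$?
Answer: $- \frac{1}{525812} \approx -1.9018 \cdot 10^{-6}$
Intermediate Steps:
$W = 94864$ ($W = \left(261 + 47\right)^{2} = 308^{2} = 94864$)
$f = -245440$ ($f = -150576 - 94864 = -245440$)
$\frac{1}{f - \left(9038 + Q\right)} = \frac{1}{-245440 + \left(\left(-17 + 97 \left(-93\right)\right) - 271334\right)} = \frac{1}{-245440 - 280372} = \frac{1}{-525812} = - \frac{1}{525812}$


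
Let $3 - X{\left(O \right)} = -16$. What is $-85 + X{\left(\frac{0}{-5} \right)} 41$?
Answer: $694$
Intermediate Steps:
$X{\left(O \right)} = 19$ ($X{\left(O \right)} = 3 - -16 = 3 + 16 = 19$)
$-85 + X{\left(\frac{0}{-5} \right)} 41 = -85 + 19 \cdot 41 = -85 + 779 = 694$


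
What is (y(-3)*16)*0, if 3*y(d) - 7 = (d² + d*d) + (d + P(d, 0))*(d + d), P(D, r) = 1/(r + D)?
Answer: 0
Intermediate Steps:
P(D, r) = 1/(D + r)
y(d) = 7/3 + 2*d²/3 + 2*d*(d + 1/d)/3 (y(d) = 7/3 + ((d² + d*d) + (d + 1/(d + 0))*(d + d))/3 = 7/3 + ((d² + d²) + (d + 1/d)*(2*d))/3 = 7/3 + (2*d² + 2*d*(d + 1/d))/3 = 7/3 + (2*d²/3 + 2*d*(d + 1/d)/3) = 7/3 + 2*d²/3 + 2*d*(d + 1/d)/3)
(y(-3)*16)*0 = ((3 + (4/3)*(-3)²)*16)*0 = ((3 + (4/3)*9)*16)*0 = ((3 + 12)*16)*0 = (15*16)*0 = 240*0 = 0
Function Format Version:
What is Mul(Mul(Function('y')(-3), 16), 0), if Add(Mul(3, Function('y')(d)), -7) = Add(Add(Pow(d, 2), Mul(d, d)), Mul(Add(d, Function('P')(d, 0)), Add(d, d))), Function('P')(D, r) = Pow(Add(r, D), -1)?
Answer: 0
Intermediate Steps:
Function('P')(D, r) = Pow(Add(D, r), -1)
Function('y')(d) = Add(Rational(7, 3), Mul(Rational(2, 3), Pow(d, 2)), Mul(Rational(2, 3), d, Add(d, Pow(d, -1)))) (Function('y')(d) = Add(Rational(7, 3), Mul(Rational(1, 3), Add(Add(Pow(d, 2), Mul(d, d)), Mul(Add(d, Pow(Add(d, 0), -1)), Add(d, d))))) = Add(Rational(7, 3), Mul(Rational(1, 3), Add(Add(Pow(d, 2), Pow(d, 2)), Mul(Add(d, Pow(d, -1)), Mul(2, d))))) = Add(Rational(7, 3), Mul(Rational(1, 3), Add(Mul(2, Pow(d, 2)), Mul(2, d, Add(d, Pow(d, -1)))))) = Add(Rational(7, 3), Add(Mul(Rational(2, 3), Pow(d, 2)), Mul(Rational(2, 3), d, Add(d, Pow(d, -1))))) = Add(Rational(7, 3), Mul(Rational(2, 3), Pow(d, 2)), Mul(Rational(2, 3), d, Add(d, Pow(d, -1)))))
Mul(Mul(Function('y')(-3), 16), 0) = Mul(Mul(Add(3, Mul(Rational(4, 3), Pow(-3, 2))), 16), 0) = Mul(Mul(Add(3, Mul(Rational(4, 3), 9)), 16), 0) = Mul(Mul(Add(3, 12), 16), 0) = Mul(Mul(15, 16), 0) = Mul(240, 0) = 0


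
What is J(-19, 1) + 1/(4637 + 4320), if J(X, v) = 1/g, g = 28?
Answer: 8985/250796 ≈ 0.035826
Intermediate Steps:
J(X, v) = 1/28
J(-19, 1) + 1/(4637 + 4320) = 1/28 + 1/(4637 + 4320) = 1/28 + 1/8957 = 8985/250796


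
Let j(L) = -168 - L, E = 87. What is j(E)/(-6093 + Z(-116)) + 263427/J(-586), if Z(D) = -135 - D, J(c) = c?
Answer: -804958197/1790816 ≈ -449.49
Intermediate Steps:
j(E)/(-6093 + Z(-116)) + 263427/J(-586) = (-168 - 1*87)/(-6093 + (-135 - 1*(-116))) + 263427/(-586) = (-168 - 87)/(-6093 + (-135 + 116)) + 263427*(-1/586) = -255/(-6093 - 19) - 263427/586 = -255/(-6112) - 263427/586 = -255*(-1/6112) - 263427/586 = 255/6112 - 263427/586 = -804958197/1790816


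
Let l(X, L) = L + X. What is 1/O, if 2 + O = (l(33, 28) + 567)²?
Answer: 1/394382 ≈ 2.5356e-6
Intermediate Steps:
O = 394382 (O = -2 + ((28 + 33) + 567)² = -2 + (61 + 567)² = -2 + 628² = -2 + 394384 = 394382)
1/O = 1/394382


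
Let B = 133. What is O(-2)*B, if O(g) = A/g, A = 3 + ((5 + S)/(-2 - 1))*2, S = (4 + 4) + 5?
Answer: 1197/2 ≈ 598.50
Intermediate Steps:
S = 13 (S = 8 + 5 = 13)
A = -9 (A = 3 + ((5 + 13)/(-2 - 1))*2 = 3 + (18/(-3))*2 = 3 + (18*(-⅓))*2 = 3 - 6*2 = 3 - 12 = -9)
O(g) = -9/g
O(-2)*B = -9/(-2)*133 = -9*(-½)*133 = (9/2)*133 = 1197/2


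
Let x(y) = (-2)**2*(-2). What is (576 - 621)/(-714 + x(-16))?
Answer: 45/722 ≈ 0.062327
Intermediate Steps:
x(y) = -8 (x(y) = 4*(-2) = -8)
(576 - 621)/(-714 + x(-16)) = (576 - 621)/(-714 - 8) = -45/(-722) = -45*(-1/722) = 45/722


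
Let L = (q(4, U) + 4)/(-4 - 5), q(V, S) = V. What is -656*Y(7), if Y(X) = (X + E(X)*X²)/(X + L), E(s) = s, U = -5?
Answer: -413280/11 ≈ -37571.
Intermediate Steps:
L = -8/9 (L = (4 + 4)/(-4 - 5) = 8/(-9) = 8*(-⅑) = -8/9 ≈ -0.88889)
Y(X) = (X + X³)/(-8/9 + X) (Y(X) = (X + X*X²)/(X - 8/9) = (X + X³)/(-8/9 + X))
-656*Y(7) = -5904*7*(1 + 7²)/(-8 + 9*7) = -5904*7*(1 + 49)/(-8 + 63) = -5904*7*50/55 = -656*630/11 = -413280/11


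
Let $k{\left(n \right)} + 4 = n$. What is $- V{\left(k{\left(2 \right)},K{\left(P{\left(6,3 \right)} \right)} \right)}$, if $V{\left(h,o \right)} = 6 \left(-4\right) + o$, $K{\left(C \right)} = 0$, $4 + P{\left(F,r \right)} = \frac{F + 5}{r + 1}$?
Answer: $24$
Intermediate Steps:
$P{\left(F,r \right)} = -4 + \frac{5 + F}{1 + r}$ ($P{\left(F,r \right)} = -4 + \frac{F + 5}{r + 1} = -4 + \frac{5 + F}{1 + r}$)
$k{\left(n \right)} = -4 + n$
$V{\left(h,o \right)} = -24 + o$
$- V{\left(k{\left(2 \right)},K{\left(P{\left(6,3 \right)} \right)} \right)} = - (-24 + 0) = \left(-1\right) \left(-24\right) = 24$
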